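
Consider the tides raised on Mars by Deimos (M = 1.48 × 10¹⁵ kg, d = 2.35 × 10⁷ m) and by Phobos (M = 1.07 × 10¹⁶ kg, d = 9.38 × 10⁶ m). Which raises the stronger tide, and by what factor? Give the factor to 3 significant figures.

Tidal stretch scales as M/d³; compute that for each body.
Deimos: (1.48 × 10¹⁵) / (2.35 × 10⁷)³ = 1.140 × 10⁻⁷
Phobos: (1.07 × 10¹⁶) / (9.38 × 10⁶)³ = 1.297 × 10⁻⁵
Ratio (larger/smaller) = 114

Phobos, by a factor of ≈ 114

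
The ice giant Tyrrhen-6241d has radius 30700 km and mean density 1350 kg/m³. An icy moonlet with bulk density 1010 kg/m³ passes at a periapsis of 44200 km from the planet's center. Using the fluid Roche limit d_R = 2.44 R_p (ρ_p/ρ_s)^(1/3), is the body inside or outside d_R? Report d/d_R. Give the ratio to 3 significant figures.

inside; d/d_R ≈ 0.536

d_R = 2.44 × (30700 km) × (1350/1010)^(1/3) = 82510 km
d/d_R = (44200) / (82510) = 0.536
Since d/d_R < 1, the body is inside the Roche limit.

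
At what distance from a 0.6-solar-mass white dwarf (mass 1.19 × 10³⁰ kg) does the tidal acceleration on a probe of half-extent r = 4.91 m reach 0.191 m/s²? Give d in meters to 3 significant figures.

2GMr/d³ = a_tidal  ⇒  d = (2GMr / a_tidal)^(1/3)
d = (2 × 6.674×10⁻¹¹ × (1.19 × 10³⁰) × (4.91) / (0.191))^(1/3)
  = 1.60 × 10⁷ m

1.60 × 10⁷ m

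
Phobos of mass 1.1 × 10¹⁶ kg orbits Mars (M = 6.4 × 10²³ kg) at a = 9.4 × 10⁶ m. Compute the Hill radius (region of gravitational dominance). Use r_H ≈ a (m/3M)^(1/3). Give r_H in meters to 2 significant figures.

1.7 × 10⁴ m

r_H ≈ a (m/3M)^(1/3)
    = (9.4 × 10⁶) × (1.1 × 10¹⁶ / (3 × 6.4 × 10²³))^(1/3)
    = 1.7 × 10⁴ m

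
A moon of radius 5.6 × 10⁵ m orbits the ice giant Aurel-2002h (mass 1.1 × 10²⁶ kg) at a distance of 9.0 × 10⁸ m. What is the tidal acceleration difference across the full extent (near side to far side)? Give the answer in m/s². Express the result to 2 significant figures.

Differencing GM/(d−r)² and GM/(d+r)² to first order in r/d gives 4GMr/d³.
a_tidal = 4GMr/d³
        = 4 × (6.674 × 10⁻¹¹) × (1.1 × 10²⁶) × (5.6 × 10⁵) / (9.0 × 10⁸)³
        = 2.3 × 10⁻⁵ m/s²

2.3 × 10⁻⁵ m/s²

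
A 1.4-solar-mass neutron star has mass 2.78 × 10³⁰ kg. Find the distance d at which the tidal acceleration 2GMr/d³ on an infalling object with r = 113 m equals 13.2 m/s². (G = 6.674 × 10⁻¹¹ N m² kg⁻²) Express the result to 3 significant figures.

1.47 × 10⁷ m

2GMr/d³ = a_tidal  ⇒  d = (2GMr / a_tidal)^(1/3)
d = (2 × 6.674×10⁻¹¹ × (2.78 × 10³⁰) × (113) / (13.2))^(1/3)
  = 1.47 × 10⁷ m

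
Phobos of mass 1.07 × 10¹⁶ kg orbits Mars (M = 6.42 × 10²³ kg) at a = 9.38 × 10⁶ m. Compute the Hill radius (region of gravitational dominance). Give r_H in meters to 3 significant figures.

1.66 × 10⁴ m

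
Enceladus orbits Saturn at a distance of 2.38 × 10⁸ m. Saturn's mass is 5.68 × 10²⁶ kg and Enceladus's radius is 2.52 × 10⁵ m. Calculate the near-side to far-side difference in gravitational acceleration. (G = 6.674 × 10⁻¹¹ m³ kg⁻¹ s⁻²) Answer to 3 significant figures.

a_tidal = 4GMr/d³
        = 4 × (6.674 × 10⁻¹¹) × (5.68 × 10²⁶) × (2.52 × 10⁵) / (2.38 × 10⁸)³
        = 2.83 × 10⁻³ m/s²

2.83 × 10⁻³ m/s²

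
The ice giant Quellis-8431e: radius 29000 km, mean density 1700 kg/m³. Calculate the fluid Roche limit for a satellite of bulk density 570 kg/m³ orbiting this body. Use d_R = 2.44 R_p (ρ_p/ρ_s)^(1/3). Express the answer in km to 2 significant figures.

d_R = 2.44 × 29000 km × (1700/570)^(1/3)
    = 1.0 × 10⁵ km

1.0 × 10⁵ km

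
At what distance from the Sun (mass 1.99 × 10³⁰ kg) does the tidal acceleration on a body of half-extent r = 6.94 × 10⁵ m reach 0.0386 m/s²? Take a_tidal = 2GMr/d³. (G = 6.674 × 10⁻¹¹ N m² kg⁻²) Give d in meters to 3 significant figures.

1.68 × 10⁹ m

2GMr/d³ = a_tidal  ⇒  d = (2GMr / a_tidal)^(1/3)
d = (2 × 6.674×10⁻¹¹ × (1.99 × 10³⁰) × (6.94 × 10⁵) / (0.0386))^(1/3)
  = 1.68 × 10⁹ m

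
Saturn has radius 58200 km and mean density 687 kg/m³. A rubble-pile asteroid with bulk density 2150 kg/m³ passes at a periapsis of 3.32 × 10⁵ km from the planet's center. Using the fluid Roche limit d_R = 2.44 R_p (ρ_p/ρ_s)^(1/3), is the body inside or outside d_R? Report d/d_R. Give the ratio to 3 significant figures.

outside; d/d_R ≈ 3.42

d_R = 2.44 × (58200 km) × (687/2150)^(1/3) = 97090 km
d/d_R = (3.32 × 10⁵) / (97090) = 3.42
Since d/d_R > 1, the body is outside the Roche limit.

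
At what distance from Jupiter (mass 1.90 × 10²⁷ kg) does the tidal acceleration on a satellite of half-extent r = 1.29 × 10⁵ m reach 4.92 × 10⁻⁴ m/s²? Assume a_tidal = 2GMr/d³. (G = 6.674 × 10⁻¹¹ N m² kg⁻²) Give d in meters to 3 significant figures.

4.05 × 10⁸ m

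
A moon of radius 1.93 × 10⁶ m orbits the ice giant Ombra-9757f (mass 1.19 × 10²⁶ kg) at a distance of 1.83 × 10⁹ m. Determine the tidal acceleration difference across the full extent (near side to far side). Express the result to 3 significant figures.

1.00 × 10⁻⁵ m/s²

a_tidal = 4GMr/d³
        = 4 × (6.674 × 10⁻¹¹) × (1.19 × 10²⁶) × (1.93 × 10⁶) / (1.83 × 10⁹)³
        = 1.00 × 10⁻⁵ m/s²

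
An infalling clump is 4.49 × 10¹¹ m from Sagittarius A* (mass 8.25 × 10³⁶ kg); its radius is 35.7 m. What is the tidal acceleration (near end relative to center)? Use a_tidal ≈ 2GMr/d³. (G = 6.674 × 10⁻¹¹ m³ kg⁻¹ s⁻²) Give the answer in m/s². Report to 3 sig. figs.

4.34 × 10⁻⁷ m/s²

Δg = 2GMr/d³
   = 2 × (6.674 × 10⁻¹¹) × (8.25 × 10³⁶) × (35.7) / (4.49 × 10¹¹)³
   = 4.34 × 10⁻⁷ m/s²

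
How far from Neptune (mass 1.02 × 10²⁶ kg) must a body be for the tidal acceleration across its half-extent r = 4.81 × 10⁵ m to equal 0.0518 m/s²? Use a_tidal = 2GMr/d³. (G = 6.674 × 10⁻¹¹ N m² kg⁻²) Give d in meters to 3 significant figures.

2GMr/d³ = a_tidal  ⇒  d = (2GMr / a_tidal)^(1/3)
d = (2 × 6.674×10⁻¹¹ × (1.02 × 10²⁶) × (4.81 × 10⁵) / (0.0518))^(1/3)
  = 5.02 × 10⁷ m

5.02 × 10⁷ m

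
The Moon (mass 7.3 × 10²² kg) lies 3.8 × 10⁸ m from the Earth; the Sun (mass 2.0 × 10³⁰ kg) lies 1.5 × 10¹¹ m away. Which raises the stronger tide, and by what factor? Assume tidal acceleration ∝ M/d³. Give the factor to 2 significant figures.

The Moon, by a factor of ≈ 2.2

The tide-raising term goes as M/d³ (the gradient of a 1/d² field).
The Moon: (7.3 × 10²²) / (3.8 × 10⁸)³ = 1.330 × 10⁻³
The Sun: (2.0 × 10³⁰) / (1.5 × 10¹¹)³ = 5.926 × 10⁻⁴
Ratio (larger/smaller) = 2.2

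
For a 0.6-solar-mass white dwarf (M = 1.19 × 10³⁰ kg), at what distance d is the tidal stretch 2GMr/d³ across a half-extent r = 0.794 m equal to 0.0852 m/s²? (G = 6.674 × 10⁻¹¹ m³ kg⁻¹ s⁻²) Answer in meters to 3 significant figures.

1.14 × 10⁷ m

2GMr/d³ = a_tidal  ⇒  d = (2GMr / a_tidal)^(1/3)
d = (2 × 6.674×10⁻¹¹ × (1.19 × 10³⁰) × (0.794) / (0.0852))^(1/3)
  = 1.14 × 10⁷ m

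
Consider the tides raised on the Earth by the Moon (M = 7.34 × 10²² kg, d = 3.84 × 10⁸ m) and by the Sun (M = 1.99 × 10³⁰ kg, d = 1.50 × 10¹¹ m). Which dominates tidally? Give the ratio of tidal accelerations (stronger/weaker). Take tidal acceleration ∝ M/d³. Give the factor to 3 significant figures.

The tide-raising term goes as M/d³ (the gradient of a 1/d² field).
The Moon: (7.34 × 10²²) / (3.84 × 10⁸)³ = 1.296 × 10⁻³
The Sun: (1.99 × 10³⁰) / (1.50 × 10¹¹)³ = 5.896 × 10⁻⁴
Ratio (larger/smaller) = 2.20

The Moon, by a factor of ≈ 2.20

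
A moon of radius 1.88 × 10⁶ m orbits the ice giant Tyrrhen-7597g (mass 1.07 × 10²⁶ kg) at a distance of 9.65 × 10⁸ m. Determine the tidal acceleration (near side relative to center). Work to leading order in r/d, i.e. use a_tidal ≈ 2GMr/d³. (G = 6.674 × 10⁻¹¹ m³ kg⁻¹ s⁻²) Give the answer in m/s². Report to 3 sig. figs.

2.99 × 10⁻⁵ m/s²

a_tidal = 2GMr/d³
        = 2 × (6.674 × 10⁻¹¹) × (1.07 × 10²⁶) × (1.88 × 10⁶) / (9.65 × 10⁸)³
        = 2.99 × 10⁻⁵ m/s²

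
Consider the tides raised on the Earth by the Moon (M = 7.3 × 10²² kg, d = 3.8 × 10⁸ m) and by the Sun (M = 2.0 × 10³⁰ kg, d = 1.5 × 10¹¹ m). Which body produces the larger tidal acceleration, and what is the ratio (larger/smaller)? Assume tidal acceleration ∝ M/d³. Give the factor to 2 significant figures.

Tidal stretch scales as M/d³; compute that for each body.
The Moon: (7.3 × 10²²) / (3.8 × 10⁸)³ = 1.330 × 10⁻³
The Sun: (2.0 × 10³⁰) / (1.5 × 10¹¹)³ = 5.926 × 10⁻⁴
Ratio (larger/smaller) = 2.2

The Moon, by a factor of ≈ 2.2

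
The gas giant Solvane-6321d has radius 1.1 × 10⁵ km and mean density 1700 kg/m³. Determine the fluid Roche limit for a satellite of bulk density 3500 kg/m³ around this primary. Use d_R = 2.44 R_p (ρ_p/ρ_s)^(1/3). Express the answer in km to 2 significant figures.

2.1 × 10⁵ km

d_R = 2.44 × 1.1 × 10⁵ km × (1700/3500)^(1/3)
    = 2.1 × 10⁵ km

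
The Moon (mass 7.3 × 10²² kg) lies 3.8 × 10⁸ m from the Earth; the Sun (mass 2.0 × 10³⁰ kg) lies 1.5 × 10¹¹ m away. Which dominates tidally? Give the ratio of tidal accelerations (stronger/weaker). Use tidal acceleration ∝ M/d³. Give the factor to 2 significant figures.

The Moon, by a factor of ≈ 2.2

Tidal stretch scales as M/d³; compute that for each body.
The Moon: (7.3 × 10²²) / (3.8 × 10⁸)³ = 1.330 × 10⁻³
The Sun: (2.0 × 10³⁰) / (1.5 × 10¹¹)³ = 5.926 × 10⁻⁴
Ratio (larger/smaller) = 2.2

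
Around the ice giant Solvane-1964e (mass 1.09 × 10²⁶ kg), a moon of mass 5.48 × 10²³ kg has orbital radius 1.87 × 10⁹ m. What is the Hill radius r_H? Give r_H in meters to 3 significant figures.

r_H ≈ a (m/3M)^(1/3)
    = (1.87 × 10⁹) × (5.48 × 10²³ / (3 × 1.09 × 10²⁶))^(1/3)
    = 2.22 × 10⁸ m

2.22 × 10⁸ m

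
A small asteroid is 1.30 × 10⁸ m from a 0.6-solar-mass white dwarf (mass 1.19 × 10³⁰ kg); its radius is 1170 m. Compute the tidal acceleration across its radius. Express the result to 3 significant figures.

8.46 × 10⁻² m/s²

Δg = 2GMr/d³
   = 2 × (6.674 × 10⁻¹¹) × (1.19 × 10³⁰) × (1170) / (1.30 × 10⁸)³
   = 8.46 × 10⁻² m/s²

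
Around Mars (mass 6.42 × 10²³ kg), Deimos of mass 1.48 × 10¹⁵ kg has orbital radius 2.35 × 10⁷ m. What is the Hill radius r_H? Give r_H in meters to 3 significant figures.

2.15 × 10⁴ m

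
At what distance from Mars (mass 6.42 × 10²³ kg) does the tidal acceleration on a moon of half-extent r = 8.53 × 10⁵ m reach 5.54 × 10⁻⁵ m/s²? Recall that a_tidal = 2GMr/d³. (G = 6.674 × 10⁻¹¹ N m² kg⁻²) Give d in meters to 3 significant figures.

2GMr/d³ = a_tidal  ⇒  d = (2GMr / a_tidal)^(1/3)
d = (2 × 6.674×10⁻¹¹ × (6.42 × 10²³) × (8.53 × 10⁵) / (5.54 × 10⁻⁵))^(1/3)
  = 1.10 × 10⁸ m

1.10 × 10⁸ m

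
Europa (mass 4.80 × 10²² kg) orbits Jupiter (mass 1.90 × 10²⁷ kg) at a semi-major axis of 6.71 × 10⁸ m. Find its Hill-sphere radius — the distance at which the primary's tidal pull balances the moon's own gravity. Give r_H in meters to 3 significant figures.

1.37 × 10⁷ m

r_H ≈ a (m/3M)^(1/3)
    = (6.71 × 10⁸) × (4.80 × 10²² / (3 × 1.90 × 10²⁷))^(1/3)
    = 1.37 × 10⁷ m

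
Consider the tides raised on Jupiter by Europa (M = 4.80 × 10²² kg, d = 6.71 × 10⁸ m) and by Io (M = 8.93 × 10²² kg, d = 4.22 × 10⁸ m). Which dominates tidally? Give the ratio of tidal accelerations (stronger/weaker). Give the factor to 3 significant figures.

Compare M/d³ for the two perturbers:
Europa: (4.80 × 10²²) / (6.71 × 10⁸)³ = 1.589 × 10⁻⁴
Io: (8.93 × 10²²) / (4.22 × 10⁸)³ = 1.188 × 10⁻³
Ratio (larger/smaller) = 7.48

Io, by a factor of ≈ 7.48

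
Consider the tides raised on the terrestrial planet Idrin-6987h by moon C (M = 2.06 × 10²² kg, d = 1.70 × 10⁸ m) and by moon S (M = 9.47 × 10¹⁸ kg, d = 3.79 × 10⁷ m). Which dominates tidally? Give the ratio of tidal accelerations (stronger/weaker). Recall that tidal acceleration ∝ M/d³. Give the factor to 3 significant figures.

Compare M/d³ for the two perturbers:
Moon C: (2.06 × 10²²) / (1.70 × 10⁸)³ = 4.193 × 10⁻³
Moon S: (9.47 × 10¹⁸) / (3.79 × 10⁷)³ = 1.740 × 10⁻⁴
Ratio (larger/smaller) = 24.1

Moon C, by a factor of ≈ 24.1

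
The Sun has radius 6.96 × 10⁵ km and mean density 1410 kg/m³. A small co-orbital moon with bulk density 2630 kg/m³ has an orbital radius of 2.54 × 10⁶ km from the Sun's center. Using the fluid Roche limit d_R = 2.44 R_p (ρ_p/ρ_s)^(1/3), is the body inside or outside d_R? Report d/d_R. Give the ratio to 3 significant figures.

outside; d/d_R ≈ 1.84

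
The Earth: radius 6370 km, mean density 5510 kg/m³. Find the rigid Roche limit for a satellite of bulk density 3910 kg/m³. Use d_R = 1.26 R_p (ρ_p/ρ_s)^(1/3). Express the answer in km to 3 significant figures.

d_R = 1.26 × 6370 km × (5510/3910)^(1/3)
    = 9000 km

9000 km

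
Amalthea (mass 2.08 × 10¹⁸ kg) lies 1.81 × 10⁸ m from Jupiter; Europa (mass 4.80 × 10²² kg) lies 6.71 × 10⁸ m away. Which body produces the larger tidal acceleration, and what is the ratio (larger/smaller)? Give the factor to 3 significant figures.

Europa, by a factor of ≈ 453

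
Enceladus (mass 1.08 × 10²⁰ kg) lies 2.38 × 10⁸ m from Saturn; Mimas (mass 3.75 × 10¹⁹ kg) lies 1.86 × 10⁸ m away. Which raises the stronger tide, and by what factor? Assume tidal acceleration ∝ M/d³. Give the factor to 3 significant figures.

The tide-raising term goes as M/d³ (the gradient of a 1/d² field).
Enceladus: (1.08 × 10²⁰) / (2.38 × 10⁸)³ = 8.011 × 10⁻⁶
Mimas: (3.75 × 10¹⁹) / (1.86 × 10⁸)³ = 5.828 × 10⁻⁶
Ratio (larger/smaller) = 1.37

Enceladus, by a factor of ≈ 1.37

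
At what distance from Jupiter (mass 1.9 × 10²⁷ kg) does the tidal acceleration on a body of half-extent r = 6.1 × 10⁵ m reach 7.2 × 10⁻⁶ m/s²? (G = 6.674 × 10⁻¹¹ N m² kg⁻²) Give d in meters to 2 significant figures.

2GMr/d³ = a_tidal  ⇒  d = (2GMr / a_tidal)^(1/3)
d = (2 × 6.674×10⁻¹¹ × (1.9 × 10²⁷) × (6.1 × 10⁵) / (7.2 × 10⁻⁶))^(1/3)
  = 2.8 × 10⁹ m

2.8 × 10⁹ m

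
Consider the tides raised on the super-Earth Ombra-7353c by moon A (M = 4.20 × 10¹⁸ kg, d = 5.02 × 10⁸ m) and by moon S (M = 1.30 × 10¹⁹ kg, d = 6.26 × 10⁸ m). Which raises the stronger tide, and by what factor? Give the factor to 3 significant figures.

The tide-raising term goes as M/d³ (the gradient of a 1/d² field).
Moon A: (4.20 × 10¹⁸) / (5.02 × 10⁸)³ = 3.320 × 10⁻⁸
Moon S: (1.30 × 10¹⁹) / (6.26 × 10⁸)³ = 5.299 × 10⁻⁸
Ratio (larger/smaller) = 1.60

Moon S, by a factor of ≈ 1.60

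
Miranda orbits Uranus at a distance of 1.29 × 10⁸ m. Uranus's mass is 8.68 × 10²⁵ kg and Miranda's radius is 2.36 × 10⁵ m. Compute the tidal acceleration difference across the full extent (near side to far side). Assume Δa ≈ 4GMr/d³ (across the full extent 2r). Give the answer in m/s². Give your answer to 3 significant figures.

Δg = 4GMr/d³
   = 4 × (6.674 × 10⁻¹¹) × (8.68 × 10²⁵) × (2.36 × 10⁵) / (1.29 × 10⁸)³
   = 2.55 × 10⁻³ m/s²

2.55 × 10⁻³ m/s²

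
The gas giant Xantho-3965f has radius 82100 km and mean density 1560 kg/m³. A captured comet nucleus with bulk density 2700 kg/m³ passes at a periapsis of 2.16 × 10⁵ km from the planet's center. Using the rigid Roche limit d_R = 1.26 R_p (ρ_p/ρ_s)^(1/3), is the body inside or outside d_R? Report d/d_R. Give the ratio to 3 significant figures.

d_R = 1.26 × (82100 km) × (1560/2700)^(1/3) = 86160 km
d/d_R = (2.16 × 10⁵) / (86160) = 2.51
Since d/d_R > 1, the body is outside the Roche limit.

outside; d/d_R ≈ 2.51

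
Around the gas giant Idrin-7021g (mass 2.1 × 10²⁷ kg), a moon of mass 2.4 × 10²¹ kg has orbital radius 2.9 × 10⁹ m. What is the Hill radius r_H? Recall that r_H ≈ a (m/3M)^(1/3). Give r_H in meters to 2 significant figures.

2.1 × 10⁷ m

r_H ≈ a (m/3M)^(1/3)
    = (2.9 × 10⁹) × (2.4 × 10²¹ / (3 × 2.1 × 10²⁷))^(1/3)
    = 2.1 × 10⁷ m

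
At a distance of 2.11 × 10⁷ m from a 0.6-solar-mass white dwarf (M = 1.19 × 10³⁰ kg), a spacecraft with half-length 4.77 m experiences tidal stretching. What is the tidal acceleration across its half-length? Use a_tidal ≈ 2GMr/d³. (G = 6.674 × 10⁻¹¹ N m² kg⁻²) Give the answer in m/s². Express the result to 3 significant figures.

8.07 × 10⁻² m/s²

The tidal stretch is the gradient of GM/d² times the body's extent r, hence the 1/d³ dependence.
Δg = 2GMr/d³
   = 2 × (6.674 × 10⁻¹¹) × (1.19 × 10³⁰) × (4.77) / (2.11 × 10⁷)³
   = 8.07 × 10⁻² m/s²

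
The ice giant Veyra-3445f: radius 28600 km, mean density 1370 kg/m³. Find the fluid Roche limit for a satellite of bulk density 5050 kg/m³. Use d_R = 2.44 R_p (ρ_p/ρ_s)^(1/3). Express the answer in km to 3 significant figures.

d_R = 2.44 × 28600 km × (1370/5050)^(1/3)
    = 45200 km

45200 km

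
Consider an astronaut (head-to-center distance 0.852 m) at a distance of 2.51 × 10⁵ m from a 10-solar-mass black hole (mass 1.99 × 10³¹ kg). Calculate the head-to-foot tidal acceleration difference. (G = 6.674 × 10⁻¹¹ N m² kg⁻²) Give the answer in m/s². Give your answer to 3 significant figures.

Δa = 4GMr/d³
   = 4 × (6.674 × 10⁻¹¹) × (1.99 × 10³¹) × (0.852) / (2.51 × 10⁵)³
   = 2.86 × 10⁵ m/s²

2.86 × 10⁵ m/s²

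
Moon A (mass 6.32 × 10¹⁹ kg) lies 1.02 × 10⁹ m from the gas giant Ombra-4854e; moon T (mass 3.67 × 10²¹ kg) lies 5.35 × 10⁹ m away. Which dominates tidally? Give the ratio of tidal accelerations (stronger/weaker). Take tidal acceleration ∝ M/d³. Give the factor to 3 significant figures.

Moon A, by a factor of ≈ 2.48

Tidal stretch scales as M/d³; compute that for each body.
Moon A: (6.32 × 10¹⁹) / (1.02 × 10⁹)³ = 5.955 × 10⁻⁸
Moon T: (3.67 × 10²¹) / (5.35 × 10⁹)³ = 2.397 × 10⁻⁸
Ratio (larger/smaller) = 2.48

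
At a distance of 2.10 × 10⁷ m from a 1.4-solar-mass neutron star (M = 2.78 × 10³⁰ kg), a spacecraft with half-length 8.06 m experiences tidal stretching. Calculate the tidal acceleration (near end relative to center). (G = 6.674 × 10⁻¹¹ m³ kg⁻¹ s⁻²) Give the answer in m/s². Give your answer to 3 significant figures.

3.23 × 10⁻¹ m/s²

Δg = 2GMr/d³
   = 2 × (6.674 × 10⁻¹¹) × (2.78 × 10³⁰) × (8.06) / (2.10 × 10⁷)³
   = 3.23 × 10⁻¹ m/s²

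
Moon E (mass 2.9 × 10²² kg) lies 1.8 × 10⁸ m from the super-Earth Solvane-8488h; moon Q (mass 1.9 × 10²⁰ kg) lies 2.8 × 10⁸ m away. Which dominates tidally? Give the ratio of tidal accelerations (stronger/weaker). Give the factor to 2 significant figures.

Tidal acceleration ∝ M/d³, so compare M/d³ for each.
Moon E: (2.9 × 10²²) / (1.8 × 10⁸)³ = 4.973 × 10⁻³
Moon Q: (1.9 × 10²⁰) / (2.8 × 10⁸)³ = 8.655 × 10⁻⁶
Ratio (larger/smaller) = 570

Moon E, by a factor of ≈ 570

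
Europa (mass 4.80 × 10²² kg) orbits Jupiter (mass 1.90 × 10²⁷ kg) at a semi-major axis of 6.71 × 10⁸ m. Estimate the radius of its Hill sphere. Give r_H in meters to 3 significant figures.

1.37 × 10⁷ m

r_H ≈ a (m/3M)^(1/3)
    = (6.71 × 10⁸) × (4.80 × 10²² / (3 × 1.90 × 10²⁷))^(1/3)
    = 1.37 × 10⁷ m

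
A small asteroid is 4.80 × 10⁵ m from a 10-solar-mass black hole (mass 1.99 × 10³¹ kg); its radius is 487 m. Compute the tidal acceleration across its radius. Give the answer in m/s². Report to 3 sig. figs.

1.17 × 10⁷ m/s²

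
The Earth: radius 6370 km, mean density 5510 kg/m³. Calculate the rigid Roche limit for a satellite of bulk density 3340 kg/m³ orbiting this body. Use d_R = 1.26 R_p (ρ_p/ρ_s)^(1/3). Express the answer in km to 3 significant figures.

d_R = 1.26 × 6370 km × (5510/3340)^(1/3)
    = 9480 km

9480 km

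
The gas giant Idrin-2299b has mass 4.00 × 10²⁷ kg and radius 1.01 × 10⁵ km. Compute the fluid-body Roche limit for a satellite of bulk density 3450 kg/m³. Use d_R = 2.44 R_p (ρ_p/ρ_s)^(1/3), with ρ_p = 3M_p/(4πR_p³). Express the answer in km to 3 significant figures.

1.59 × 10⁵ km

ρ_p = 3M_p/(4πR_p³) = 3 × (4.00 × 10²⁷) / (4π × (1.01 × 10⁸ m)³) = 927 kg/m³
d_R = 2.44 × 1.01 × 10⁵ km × (927/3450)^(1/3)
    = 1.59 × 10⁵ km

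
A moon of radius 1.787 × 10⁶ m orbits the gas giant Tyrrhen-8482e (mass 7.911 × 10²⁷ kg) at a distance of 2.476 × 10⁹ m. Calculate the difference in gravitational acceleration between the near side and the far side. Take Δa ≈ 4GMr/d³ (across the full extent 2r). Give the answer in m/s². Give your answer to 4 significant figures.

2.486 × 10⁻⁴ m/s²

Near-to-far spans 2r, so the tidal difference is twice the near-to-center value: 4GMr/d³.
Δa = 4GMr/d³
   = 4 × (6.674 × 10⁻¹¹) × (7.911 × 10²⁷) × (1.787 × 10⁶) / (2.476 × 10⁹)³
   = 2.486 × 10⁻⁴ m/s²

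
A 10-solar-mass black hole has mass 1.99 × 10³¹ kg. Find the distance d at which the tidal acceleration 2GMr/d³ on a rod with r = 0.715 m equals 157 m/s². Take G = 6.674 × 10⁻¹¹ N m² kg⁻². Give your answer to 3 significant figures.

2.30 × 10⁶ m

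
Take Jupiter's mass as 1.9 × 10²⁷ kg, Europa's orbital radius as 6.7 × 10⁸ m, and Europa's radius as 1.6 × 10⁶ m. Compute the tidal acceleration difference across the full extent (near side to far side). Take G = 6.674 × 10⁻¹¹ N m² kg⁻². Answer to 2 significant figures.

2.7 × 10⁻³ m/s²

Δa = 4GMr/d³
   = 4 × (6.674 × 10⁻¹¹) × (1.9 × 10²⁷) × (1.6 × 10⁶) / (6.7 × 10⁸)³
   = 2.7 × 10⁻³ m/s²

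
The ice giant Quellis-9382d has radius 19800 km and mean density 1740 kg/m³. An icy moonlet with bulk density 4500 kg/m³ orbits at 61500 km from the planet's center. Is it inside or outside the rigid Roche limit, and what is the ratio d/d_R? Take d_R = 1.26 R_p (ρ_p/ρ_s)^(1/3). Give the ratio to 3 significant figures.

outside; d/d_R ≈ 3.38

d_R = 1.26 × (19800 km) × (1740/4500)^(1/3) = 18180 km
d/d_R = (61500) / (18180) = 3.38
Since d/d_R > 1, the body is outside the Roche limit.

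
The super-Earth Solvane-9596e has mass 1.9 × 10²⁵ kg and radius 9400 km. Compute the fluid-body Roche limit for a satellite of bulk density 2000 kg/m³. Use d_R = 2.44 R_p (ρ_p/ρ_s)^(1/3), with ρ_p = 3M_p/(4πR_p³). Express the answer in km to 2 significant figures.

32000 km

ρ_p = 3M_p/(4πR_p³) = 3 × (1.9 × 10²⁵) / (4π × (9.4 × 10⁶ m)³) = 5500 kg/m³
d_R = 2.44 × 9400 km × (5500/2000)^(1/3)
    = 32000 km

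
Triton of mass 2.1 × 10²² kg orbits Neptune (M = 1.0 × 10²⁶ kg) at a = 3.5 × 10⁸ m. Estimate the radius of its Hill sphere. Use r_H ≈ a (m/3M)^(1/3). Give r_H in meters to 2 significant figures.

1.4 × 10⁷ m

r_H ≈ a (m/3M)^(1/3)
    = (3.5 × 10⁸) × (2.1 × 10²² / (3 × 1.0 × 10²⁶))^(1/3)
    = 1.4 × 10⁷ m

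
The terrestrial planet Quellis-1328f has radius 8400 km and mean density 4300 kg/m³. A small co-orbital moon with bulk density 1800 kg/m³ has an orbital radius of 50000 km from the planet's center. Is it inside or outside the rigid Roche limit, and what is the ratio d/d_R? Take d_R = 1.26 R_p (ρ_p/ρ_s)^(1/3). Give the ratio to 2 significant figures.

d_R = 1.26 × (8400 km) × (4300/1800)^(1/3) = 14150 km
d/d_R = (50000) / (14150) = 3.5
Since d/d_R > 1, the body is outside the Roche limit.

outside; d/d_R ≈ 3.5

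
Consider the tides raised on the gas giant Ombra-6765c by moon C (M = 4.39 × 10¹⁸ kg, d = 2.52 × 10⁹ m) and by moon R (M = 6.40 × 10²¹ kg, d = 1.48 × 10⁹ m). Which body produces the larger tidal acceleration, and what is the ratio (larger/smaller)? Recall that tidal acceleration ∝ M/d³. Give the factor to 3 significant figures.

Moon R, by a factor of ≈ 7200

Tidal stretch scales as M/d³; compute that for each body.
Moon C: (4.39 × 10¹⁸) / (2.52 × 10⁹)³ = 2.743 × 10⁻¹⁰
Moon R: (6.40 × 10²¹) / (1.48 × 10⁹)³ = 1.974 × 10⁻⁶
Ratio (larger/smaller) = 7200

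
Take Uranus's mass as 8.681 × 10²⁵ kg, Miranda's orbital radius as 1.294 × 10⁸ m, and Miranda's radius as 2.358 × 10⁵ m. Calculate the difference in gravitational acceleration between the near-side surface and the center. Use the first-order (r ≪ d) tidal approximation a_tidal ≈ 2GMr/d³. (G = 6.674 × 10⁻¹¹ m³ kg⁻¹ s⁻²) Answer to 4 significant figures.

a_tidal = 2GMr/d³
        = 2 × (6.674 × 10⁻¹¹) × (8.681 × 10²⁵) × (2.358 × 10⁵) / (1.294 × 10⁸)³
        = 1.261 × 10⁻³ m/s²

1.261 × 10⁻³ m/s²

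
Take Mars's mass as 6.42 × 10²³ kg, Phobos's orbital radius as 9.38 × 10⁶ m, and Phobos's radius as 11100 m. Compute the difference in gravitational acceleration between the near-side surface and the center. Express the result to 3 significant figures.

1.15 × 10⁻³ m/s²

Since r ≪ d, expand the inverse-square field across one radius to get the leading 2GMr/d³ term.
Δa = 2GMr/d³
   = 2 × (6.674 × 10⁻¹¹) × (6.42 × 10²³) × (11100) / (9.38 × 10⁶)³
   = 1.15 × 10⁻³ m/s²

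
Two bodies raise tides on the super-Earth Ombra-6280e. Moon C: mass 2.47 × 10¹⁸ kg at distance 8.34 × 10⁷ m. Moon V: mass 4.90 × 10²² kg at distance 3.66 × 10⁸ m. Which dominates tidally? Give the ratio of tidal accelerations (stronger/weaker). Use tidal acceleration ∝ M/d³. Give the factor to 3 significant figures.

Moon V, by a factor of ≈ 235

The tide-raising term goes as M/d³ (the gradient of a 1/d² field).
Moon C: (2.47 × 10¹⁸) / (8.34 × 10⁷)³ = 4.258 × 10⁻⁶
Moon V: (4.90 × 10²²) / (3.66 × 10⁸)³ = 9.994 × 10⁻⁴
Ratio (larger/smaller) = 235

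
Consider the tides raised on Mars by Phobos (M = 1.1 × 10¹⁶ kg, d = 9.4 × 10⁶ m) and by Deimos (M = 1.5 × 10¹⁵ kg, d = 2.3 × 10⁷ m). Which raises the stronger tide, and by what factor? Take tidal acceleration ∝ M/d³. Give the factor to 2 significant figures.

Phobos, by a factor of ≈ 110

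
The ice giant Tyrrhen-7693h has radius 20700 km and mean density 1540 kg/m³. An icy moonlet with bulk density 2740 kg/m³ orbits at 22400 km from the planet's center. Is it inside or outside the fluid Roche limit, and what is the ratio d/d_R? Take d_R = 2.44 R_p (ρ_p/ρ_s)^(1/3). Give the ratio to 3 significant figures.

inside; d/d_R ≈ 0.537

d_R = 2.44 × (20700 km) × (1540/2740)^(1/3) = 41680 km
d/d_R = (22400) / (41680) = 0.537
Since d/d_R < 1, the body is inside the Roche limit.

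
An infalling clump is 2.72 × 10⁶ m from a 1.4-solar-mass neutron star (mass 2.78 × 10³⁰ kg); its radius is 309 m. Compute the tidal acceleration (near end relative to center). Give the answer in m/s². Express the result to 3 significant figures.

Differencing GM/(d−r)² and GM/d² to first order in r/d gives 2GMr/d³.
a_tidal = 2GMr/d³
        = 2 × (6.674 × 10⁻¹¹) × (2.78 × 10³⁰) × (309) / (2.72 × 10⁶)³
        = 5.70 × 10³ m/s²

5.70 × 10³ m/s²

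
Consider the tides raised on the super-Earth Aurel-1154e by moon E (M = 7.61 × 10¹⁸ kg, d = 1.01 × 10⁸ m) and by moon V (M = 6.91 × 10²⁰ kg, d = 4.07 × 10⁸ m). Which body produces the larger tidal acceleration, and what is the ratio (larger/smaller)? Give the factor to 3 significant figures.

Tidal acceleration ∝ M/d³, so compare M/d³ for each.
Moon E: (7.61 × 10¹⁸) / (1.01 × 10⁸)³ = 7.386 × 10⁻⁶
Moon V: (6.91 × 10²⁰) / (4.07 × 10⁸)³ = 1.025 × 10⁻⁵
Ratio (larger/smaller) = 1.39

Moon V, by a factor of ≈ 1.39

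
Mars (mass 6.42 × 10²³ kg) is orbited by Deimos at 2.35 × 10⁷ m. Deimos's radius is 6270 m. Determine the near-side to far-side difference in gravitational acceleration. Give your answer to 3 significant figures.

a_tidal = 4GMr/d³
        = 4 × (6.674 × 10⁻¹¹) × (6.42 × 10²³) × (6270) / (2.35 × 10⁷)³
        = 8.28 × 10⁻⁵ m/s²

8.28 × 10⁻⁵ m/s²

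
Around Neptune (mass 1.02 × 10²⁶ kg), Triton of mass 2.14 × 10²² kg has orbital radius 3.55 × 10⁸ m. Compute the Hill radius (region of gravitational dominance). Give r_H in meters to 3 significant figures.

1.46 × 10⁷ m

r_H ≈ a (m/3M)^(1/3)
    = (3.55 × 10⁸) × (2.14 × 10²² / (3 × 1.02 × 10²⁶))^(1/3)
    = 1.46 × 10⁷ m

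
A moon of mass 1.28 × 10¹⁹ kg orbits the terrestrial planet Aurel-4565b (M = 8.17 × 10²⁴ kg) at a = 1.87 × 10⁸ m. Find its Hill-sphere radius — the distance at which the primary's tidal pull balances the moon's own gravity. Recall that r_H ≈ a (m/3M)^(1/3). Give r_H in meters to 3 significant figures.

r_H ≈ a (m/3M)^(1/3)
    = (1.87 × 10⁸) × (1.28 × 10¹⁹ / (3 × 8.17 × 10²⁴))^(1/3)
    = 1.51 × 10⁶ m

1.51 × 10⁶ m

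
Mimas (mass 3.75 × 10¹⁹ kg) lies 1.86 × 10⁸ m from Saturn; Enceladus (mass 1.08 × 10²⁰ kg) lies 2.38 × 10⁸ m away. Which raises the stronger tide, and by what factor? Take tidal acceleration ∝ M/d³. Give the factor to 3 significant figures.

Enceladus, by a factor of ≈ 1.37

Tidal acceleration ∝ M/d³, so compare M/d³ for each.
Mimas: (3.75 × 10¹⁹) / (1.86 × 10⁸)³ = 5.828 × 10⁻⁶
Enceladus: (1.08 × 10²⁰) / (2.38 × 10⁸)³ = 8.011 × 10⁻⁶
Ratio (larger/smaller) = 1.37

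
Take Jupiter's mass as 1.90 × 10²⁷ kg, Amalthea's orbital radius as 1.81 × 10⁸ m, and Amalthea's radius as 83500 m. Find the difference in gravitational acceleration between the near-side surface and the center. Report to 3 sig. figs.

Δa = 2GMr/d³
   = 2 × (6.674 × 10⁻¹¹) × (1.90 × 10²⁷) × (83500) / (1.81 × 10⁸)³
   = 3.57 × 10⁻³ m/s²

3.57 × 10⁻³ m/s²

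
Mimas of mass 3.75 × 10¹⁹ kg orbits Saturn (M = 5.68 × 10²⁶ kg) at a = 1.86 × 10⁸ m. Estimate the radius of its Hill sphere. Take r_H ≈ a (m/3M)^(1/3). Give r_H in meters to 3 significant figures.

5.21 × 10⁵ m

r_H ≈ a (m/3M)^(1/3)
    = (1.86 × 10⁸) × (3.75 × 10¹⁹ / (3 × 5.68 × 10²⁶))^(1/3)
    = 5.21 × 10⁵ m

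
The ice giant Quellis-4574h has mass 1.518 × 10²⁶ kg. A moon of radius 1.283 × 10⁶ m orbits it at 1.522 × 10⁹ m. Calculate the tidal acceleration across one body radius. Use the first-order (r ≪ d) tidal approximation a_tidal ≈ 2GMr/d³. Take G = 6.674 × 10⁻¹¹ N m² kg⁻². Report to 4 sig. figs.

7.373 × 10⁻⁶ m/s²

a_tidal = 2GMr/d³
        = 2 × (6.674 × 10⁻¹¹) × (1.518 × 10²⁶) × (1.283 × 10⁶) / (1.522 × 10⁹)³
        = 7.373 × 10⁻⁶ m/s²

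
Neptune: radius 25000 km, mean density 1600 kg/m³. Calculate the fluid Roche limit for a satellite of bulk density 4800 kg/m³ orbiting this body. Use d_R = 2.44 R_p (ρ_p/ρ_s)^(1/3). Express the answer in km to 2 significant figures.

42000 km

d_R = 2.44 × 25000 km × (1600/4800)^(1/3)
    = 42000 km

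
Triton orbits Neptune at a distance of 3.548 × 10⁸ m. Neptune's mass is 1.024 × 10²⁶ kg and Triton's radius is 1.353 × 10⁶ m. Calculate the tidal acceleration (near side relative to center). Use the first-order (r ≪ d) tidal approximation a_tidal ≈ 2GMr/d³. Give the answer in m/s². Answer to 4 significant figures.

Δg = 2GMr/d³
   = 2 × (6.674 × 10⁻¹¹) × (1.024 × 10²⁶) × (1.353 × 10⁶) / (3.548 × 10⁸)³
   = 4.141 × 10⁻⁴ m/s²

4.141 × 10⁻⁴ m/s²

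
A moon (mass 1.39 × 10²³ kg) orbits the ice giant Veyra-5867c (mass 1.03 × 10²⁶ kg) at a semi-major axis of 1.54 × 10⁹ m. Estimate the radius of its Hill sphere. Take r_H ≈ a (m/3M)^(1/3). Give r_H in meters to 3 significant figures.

r_H ≈ a (m/3M)^(1/3)
    = (1.54 × 10⁹) × (1.39 × 10²³ / (3 × 1.03 × 10²⁶))^(1/3)
    = 1.18 × 10⁸ m

1.18 × 10⁸ m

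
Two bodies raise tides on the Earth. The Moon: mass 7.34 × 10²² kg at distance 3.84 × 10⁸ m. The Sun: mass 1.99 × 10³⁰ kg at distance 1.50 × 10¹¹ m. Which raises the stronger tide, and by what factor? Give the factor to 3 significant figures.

The Moon, by a factor of ≈ 2.20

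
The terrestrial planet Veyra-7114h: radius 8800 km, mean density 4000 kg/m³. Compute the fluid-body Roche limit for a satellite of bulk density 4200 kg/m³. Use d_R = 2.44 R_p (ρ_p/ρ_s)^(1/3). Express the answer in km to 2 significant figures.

21000 km

d_R = 2.44 × 8800 km × (4000/4200)^(1/3)
    = 21000 km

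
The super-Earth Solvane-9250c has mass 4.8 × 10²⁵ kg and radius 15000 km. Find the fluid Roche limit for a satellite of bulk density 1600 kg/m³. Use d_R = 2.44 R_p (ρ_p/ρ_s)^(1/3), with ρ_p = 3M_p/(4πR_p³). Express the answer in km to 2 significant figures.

47000 km

ρ_p = 3M_p/(4πR_p³) = 3 × (4.8 × 10²⁵) / (4π × (1.5 × 10⁷ m)³) = 3400 kg/m³
d_R = 2.44 × 15000 km × (3400/1600)^(1/3)
    = 47000 km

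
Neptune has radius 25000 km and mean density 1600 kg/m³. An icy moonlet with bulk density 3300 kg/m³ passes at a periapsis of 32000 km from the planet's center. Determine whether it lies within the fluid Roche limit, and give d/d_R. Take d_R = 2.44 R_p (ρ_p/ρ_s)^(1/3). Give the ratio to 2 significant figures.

inside; d/d_R ≈ 0.67

d_R = 2.44 × (25000 km) × (1600/3300)^(1/3) = 47920 km
d/d_R = (32000) / (47920) = 0.67
Since d/d_R < 1, the body is inside the Roche limit.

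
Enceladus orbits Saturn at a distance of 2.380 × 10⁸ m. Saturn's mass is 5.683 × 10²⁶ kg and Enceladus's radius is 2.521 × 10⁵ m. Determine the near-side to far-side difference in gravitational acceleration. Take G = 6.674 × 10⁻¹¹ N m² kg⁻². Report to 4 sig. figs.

The field gradient is 2GM/d³; across the full diameter 2r the difference is 4GMr/d³.
Δg = 4GMr/d³
   = 4 × (6.674 × 10⁻¹¹) × (5.683 × 10²⁶) × (2.521 × 10⁵) / (2.380 × 10⁸)³
   = 2.837 × 10⁻³ m/s²

2.837 × 10⁻³ m/s²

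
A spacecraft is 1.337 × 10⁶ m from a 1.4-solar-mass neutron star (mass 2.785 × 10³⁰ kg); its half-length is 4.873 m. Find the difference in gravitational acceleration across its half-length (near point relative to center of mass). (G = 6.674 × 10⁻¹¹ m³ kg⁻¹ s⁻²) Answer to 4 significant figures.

Δa = 2GMr/d³
   = 2 × (6.674 × 10⁻¹¹) × (2.785 × 10³⁰) × (4.873) / (1.337 × 10⁶)³
   = 7.580 × 10² m/s²

7.580 × 10² m/s²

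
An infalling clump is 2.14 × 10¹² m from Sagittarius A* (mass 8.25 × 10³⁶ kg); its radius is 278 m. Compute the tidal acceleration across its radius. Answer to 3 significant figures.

Δa = 2GMr/d³
   = 2 × (6.674 × 10⁻¹¹) × (8.25 × 10³⁶) × (278) / (2.14 × 10¹²)³
   = 3.12 × 10⁻⁸ m/s²

3.12 × 10⁻⁸ m/s²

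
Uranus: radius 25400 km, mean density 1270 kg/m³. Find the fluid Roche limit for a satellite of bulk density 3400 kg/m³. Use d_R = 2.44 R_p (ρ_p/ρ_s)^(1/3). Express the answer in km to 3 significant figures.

44600 km

d_R = 2.44 × 25400 km × (1270/3400)^(1/3)
    = 44600 km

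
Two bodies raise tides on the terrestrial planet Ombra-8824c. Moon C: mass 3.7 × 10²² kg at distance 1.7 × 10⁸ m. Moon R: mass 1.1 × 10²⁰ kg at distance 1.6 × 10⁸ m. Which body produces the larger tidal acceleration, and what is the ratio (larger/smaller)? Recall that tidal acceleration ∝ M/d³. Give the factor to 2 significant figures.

Tidal acceleration ∝ M/d³, so compare M/d³ for each.
Moon C: (3.7 × 10²²) / (1.7 × 10⁸)³ = 7.531 × 10⁻³
Moon R: (1.1 × 10²⁰) / (1.6 × 10⁸)³ = 2.686 × 10⁻⁵
Ratio (larger/smaller) = 280

Moon C, by a factor of ≈ 280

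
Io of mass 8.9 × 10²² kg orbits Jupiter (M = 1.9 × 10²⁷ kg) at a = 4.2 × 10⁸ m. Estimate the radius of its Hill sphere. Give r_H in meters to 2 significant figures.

r_H ≈ a (m/3M)^(1/3)
    = (4.2 × 10⁸) × (8.9 × 10²² / (3 × 1.9 × 10²⁷))^(1/3)
    = 1.0 × 10⁷ m

1.0 × 10⁷ m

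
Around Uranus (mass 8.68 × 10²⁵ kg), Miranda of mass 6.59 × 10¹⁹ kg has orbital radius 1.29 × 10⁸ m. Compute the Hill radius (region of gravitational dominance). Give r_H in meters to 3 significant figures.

8.16 × 10⁵ m

r_H ≈ a (m/3M)^(1/3)
    = (1.29 × 10⁸) × (6.59 × 10¹⁹ / (3 × 8.68 × 10²⁵))^(1/3)
    = 8.16 × 10⁵ m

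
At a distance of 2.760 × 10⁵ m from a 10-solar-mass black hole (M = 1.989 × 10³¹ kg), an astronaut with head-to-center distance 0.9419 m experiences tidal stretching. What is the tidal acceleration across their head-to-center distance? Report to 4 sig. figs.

1.189 × 10⁵ m/s²

Δg = 2GMr/d³
   = 2 × (6.674 × 10⁻¹¹) × (1.989 × 10³¹) × (0.9419) / (2.760 × 10⁵)³
   = 1.189 × 10⁵ m/s²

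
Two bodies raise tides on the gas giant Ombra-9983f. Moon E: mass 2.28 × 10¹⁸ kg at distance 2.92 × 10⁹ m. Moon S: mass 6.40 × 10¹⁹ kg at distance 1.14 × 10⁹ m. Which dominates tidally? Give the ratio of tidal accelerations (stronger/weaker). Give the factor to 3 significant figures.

The tide-raising term goes as M/d³ (the gradient of a 1/d² field).
Moon E: (2.28 × 10¹⁸) / (2.92 × 10⁹)³ = 9.158 × 10⁻¹¹
Moon S: (6.40 × 10¹⁹) / (1.14 × 10⁹)³ = 4.320 × 10⁻⁸
Ratio (larger/smaller) = 472

Moon S, by a factor of ≈ 472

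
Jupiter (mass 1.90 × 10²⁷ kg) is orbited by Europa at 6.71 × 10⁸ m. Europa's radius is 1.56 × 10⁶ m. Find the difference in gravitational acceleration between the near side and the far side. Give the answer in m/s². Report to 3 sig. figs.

2.62 × 10⁻³ m/s²

Δa = 4GMr/d³
   = 4 × (6.674 × 10⁻¹¹) × (1.90 × 10²⁷) × (1.56 × 10⁶) / (6.71 × 10⁸)³
   = 2.62 × 10⁻³ m/s²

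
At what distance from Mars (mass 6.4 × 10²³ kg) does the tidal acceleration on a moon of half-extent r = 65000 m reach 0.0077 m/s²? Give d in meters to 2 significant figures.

2GMr/d³ = a_tidal  ⇒  d = (2GMr / a_tidal)^(1/3)
d = (2 × 6.674×10⁻¹¹ × (6.4 × 10²³) × (65000) / (0.0077))^(1/3)
  = 9.0 × 10⁶ m

9.0 × 10⁶ m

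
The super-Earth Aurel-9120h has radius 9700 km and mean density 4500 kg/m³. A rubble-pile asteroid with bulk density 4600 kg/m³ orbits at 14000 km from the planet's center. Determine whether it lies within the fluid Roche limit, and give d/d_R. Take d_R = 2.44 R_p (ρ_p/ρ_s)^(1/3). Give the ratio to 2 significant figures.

d_R = 2.44 × (9700 km) × (4500/4600)^(1/3) = 23500 km
d/d_R = (14000) / (23500) = 0.60
Since d/d_R < 1, the body is inside the Roche limit.

inside; d/d_R ≈ 0.60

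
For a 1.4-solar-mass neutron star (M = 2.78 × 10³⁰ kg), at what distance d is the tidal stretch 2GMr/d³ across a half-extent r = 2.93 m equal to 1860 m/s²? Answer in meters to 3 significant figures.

8.36 × 10⁵ m

2GMr/d³ = a_tidal  ⇒  d = (2GMr / a_tidal)^(1/3)
d = (2 × 6.674×10⁻¹¹ × (2.78 × 10³⁰) × (2.93) / (1860))^(1/3)
  = 8.36 × 10⁵ m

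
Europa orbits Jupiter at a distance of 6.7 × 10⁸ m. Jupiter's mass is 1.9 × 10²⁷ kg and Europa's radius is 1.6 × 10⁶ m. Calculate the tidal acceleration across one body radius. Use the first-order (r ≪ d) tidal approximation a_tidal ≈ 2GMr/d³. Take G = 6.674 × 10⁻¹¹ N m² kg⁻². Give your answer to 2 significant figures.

1.3 × 10⁻³ m/s²

Δg = 2GMr/d³
   = 2 × (6.674 × 10⁻¹¹) × (1.9 × 10²⁷) × (1.6 × 10⁶) / (6.7 × 10⁸)³
   = 1.3 × 10⁻³ m/s²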